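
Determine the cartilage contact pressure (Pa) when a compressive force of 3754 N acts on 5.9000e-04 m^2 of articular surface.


P = F / A
P = 3754 / 5.9000e-04
P = 6.3627e+06


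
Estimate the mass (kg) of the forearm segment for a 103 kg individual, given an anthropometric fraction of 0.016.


m_segment = body_mass * fraction
m_segment = 103 * 0.016
m_segment = 1.6480


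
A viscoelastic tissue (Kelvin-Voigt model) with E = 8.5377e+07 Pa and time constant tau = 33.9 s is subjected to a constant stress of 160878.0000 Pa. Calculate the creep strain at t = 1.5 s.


epsilon(t) = (sigma/E) * (1 - exp(-t/tau))
sigma/E = 160878.0000 / 8.5377e+07 = 0.0019
exp(-t/tau) = exp(-1.5 / 33.9) = 0.9567
epsilon = 0.0019 * (1 - 0.9567)
epsilon = 8.1559e-05


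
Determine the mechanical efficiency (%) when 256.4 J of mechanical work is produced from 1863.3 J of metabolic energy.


eta = (W_mech / E_meta) * 100
eta = (256.4 / 1863.3) * 100
ratio = 0.1376
eta = 13.7605


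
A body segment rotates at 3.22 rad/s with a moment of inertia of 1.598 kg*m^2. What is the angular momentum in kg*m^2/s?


L = I * omega
L = 1.598 * 3.22
L = 5.1456


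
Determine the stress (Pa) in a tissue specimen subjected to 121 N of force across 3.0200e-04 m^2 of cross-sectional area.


stress = F / A
stress = 121 / 3.0200e-04
stress = 400662.2517


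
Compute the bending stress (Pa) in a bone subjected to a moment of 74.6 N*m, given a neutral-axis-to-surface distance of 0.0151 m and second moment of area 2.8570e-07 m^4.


sigma = M * c / I
sigma = 74.6 * 0.0151 / 2.8570e-07
M * c = 1.1265
sigma = 3.9428e+06


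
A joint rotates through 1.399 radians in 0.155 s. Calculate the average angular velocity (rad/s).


omega = delta_theta / delta_t
omega = 1.399 / 0.155
omega = 9.0258


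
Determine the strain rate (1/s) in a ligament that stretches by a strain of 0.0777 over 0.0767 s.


strain_rate = delta_strain / delta_t
strain_rate = 0.0777 / 0.0767
strain_rate = 1.0130


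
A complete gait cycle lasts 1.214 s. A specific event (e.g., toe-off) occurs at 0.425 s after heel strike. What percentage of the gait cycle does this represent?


pct = (event_time / cycle_time) * 100
pct = (0.425 / 1.214) * 100
ratio = 0.3501
pct = 35.0082


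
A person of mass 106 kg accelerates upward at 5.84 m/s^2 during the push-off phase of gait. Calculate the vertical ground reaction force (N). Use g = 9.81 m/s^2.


GRF = m * (g + a)
GRF = 106 * (9.81 + 5.84)
GRF = 106 * 15.6500
GRF = 1658.9000


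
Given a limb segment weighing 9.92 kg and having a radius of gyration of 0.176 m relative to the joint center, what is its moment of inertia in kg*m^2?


I = m * k^2
I = 9.92 * 0.176^2
k^2 = 0.0310
I = 0.3073


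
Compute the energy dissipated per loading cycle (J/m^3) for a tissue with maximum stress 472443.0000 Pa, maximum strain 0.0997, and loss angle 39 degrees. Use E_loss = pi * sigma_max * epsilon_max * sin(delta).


E_loss = pi * sigma_max * epsilon_max * sin(delta)
delta = 39 deg = 0.6807 rad
sin(delta) = 0.6293
E_loss = pi * 472443.0000 * 0.0997 * 0.6293
E_loss = 93124.9931


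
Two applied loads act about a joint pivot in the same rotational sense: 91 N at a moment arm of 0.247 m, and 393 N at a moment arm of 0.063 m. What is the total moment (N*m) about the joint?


M = F1 * d1 + F2 * d2
M = 91 * 0.247 + 393 * 0.063
M = 22.4770 + 24.7590
M = 47.2360


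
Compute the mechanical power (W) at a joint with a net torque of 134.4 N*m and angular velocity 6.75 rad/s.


P = M * omega
P = 134.4 * 6.75
P = 907.2000


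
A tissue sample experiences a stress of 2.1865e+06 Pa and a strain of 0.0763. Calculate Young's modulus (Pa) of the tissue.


E = stress / strain
E = 2.1865e+06 / 0.0763
E = 2.8657e+07


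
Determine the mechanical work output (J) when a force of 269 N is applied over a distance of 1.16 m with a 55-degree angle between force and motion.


W = F * d * cos(theta)
theta = 55 deg = 0.9599 rad
cos(theta) = 0.5736
W = 269 * 1.16 * 0.5736
W = 178.9788


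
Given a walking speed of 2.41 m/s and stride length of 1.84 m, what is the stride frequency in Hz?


f = v / stride_length
f = 2.41 / 1.84
f = 1.3098


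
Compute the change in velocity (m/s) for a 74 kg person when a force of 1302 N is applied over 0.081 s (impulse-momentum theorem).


J = F * dt = 1302 * 0.081 = 105.4620 N*s
delta_v = J / m
delta_v = 105.4620 / 74
delta_v = 1.4252


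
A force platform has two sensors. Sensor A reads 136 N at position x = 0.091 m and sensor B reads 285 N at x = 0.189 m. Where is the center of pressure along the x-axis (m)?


COP_x = (F1*x1 + F2*x2) / (F1 + F2)
COP_x = (136*0.091 + 285*0.189) / (136 + 285)
Numerator = 66.2410
Denominator = 421
COP_x = 0.1573


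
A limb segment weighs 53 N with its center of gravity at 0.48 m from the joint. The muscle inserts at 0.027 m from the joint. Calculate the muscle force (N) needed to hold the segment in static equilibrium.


F_muscle = W * d_load / d_muscle
F_muscle = 53 * 0.48 / 0.027
Numerator = 25.4400
F_muscle = 942.2222


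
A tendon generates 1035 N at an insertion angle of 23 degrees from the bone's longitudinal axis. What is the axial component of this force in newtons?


F_eff = F_tendon * cos(theta)
theta = 23 deg = 0.4014 rad
cos(theta) = 0.9205
F_eff = 1035 * 0.9205
F_eff = 952.7225


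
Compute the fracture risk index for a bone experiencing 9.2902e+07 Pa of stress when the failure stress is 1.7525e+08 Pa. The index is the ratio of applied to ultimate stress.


FRI = applied / ultimate
FRI = 9.2902e+07 / 1.7525e+08
FRI = 0.5301


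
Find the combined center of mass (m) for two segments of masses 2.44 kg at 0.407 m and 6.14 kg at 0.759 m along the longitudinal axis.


COM = (m1*x1 + m2*x2) / (m1 + m2)
COM = (2.44*0.407 + 6.14*0.759) / (2.44 + 6.14)
Numerator = 5.6533
Denominator = 8.5800
COM = 0.6589


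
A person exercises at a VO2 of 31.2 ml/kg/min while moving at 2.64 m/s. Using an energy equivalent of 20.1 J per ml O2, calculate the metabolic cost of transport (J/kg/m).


Power per kg = VO2 * 20.1 / 60
Power per kg = 31.2 * 20.1 / 60 = 10.4520 W/kg
Cost = power_per_kg / speed
Cost = 10.4520 / 2.64
Cost = 3.9591


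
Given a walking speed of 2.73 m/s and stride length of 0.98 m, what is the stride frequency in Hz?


f = v / stride_length
f = 2.73 / 0.98
f = 2.7857


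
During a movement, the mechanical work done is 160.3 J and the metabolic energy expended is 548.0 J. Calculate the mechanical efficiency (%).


eta = (W_mech / E_meta) * 100
eta = (160.3 / 548.0) * 100
ratio = 0.2925
eta = 29.2518


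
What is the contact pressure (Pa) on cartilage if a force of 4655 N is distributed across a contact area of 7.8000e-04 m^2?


P = F / A
P = 4655 / 7.8000e-04
P = 5.9679e+06


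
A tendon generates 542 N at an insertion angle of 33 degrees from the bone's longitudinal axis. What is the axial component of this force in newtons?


F_eff = F_tendon * cos(theta)
theta = 33 deg = 0.5760 rad
cos(theta) = 0.8387
F_eff = 542 * 0.8387
F_eff = 454.5594


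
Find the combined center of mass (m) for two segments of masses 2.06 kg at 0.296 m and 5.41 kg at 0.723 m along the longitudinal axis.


COM = (m1*x1 + m2*x2) / (m1 + m2)
COM = (2.06*0.296 + 5.41*0.723) / (2.06 + 5.41)
Numerator = 4.5212
Denominator = 7.4700
COM = 0.6052


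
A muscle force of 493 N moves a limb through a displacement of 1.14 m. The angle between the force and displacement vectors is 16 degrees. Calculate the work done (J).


W = F * d * cos(theta)
theta = 16 deg = 0.2793 rad
cos(theta) = 0.9613
W = 493 * 1.14 * 0.9613
W = 540.2483


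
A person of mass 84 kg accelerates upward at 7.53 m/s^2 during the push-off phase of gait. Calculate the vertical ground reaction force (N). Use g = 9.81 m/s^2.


GRF = m * (g + a)
GRF = 84 * (9.81 + 7.53)
GRF = 84 * 17.3400
GRF = 1456.5600


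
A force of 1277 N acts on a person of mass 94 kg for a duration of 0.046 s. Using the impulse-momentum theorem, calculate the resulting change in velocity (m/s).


J = F * dt = 1277 * 0.046 = 58.7420 N*s
delta_v = J / m
delta_v = 58.7420 / 94
delta_v = 0.6249


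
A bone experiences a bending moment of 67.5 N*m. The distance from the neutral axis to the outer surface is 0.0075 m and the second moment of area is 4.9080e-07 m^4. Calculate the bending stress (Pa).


sigma = M * c / I
sigma = 67.5 * 0.0075 / 4.9080e-07
M * c = 0.5062
sigma = 1.0315e+06


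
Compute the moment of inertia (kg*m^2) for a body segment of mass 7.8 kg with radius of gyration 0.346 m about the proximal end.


I = m * k^2
I = 7.8 * 0.346^2
k^2 = 0.1197
I = 0.9338


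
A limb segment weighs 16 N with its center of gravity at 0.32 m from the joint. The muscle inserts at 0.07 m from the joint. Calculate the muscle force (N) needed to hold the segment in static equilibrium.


F_muscle = W * d_load / d_muscle
F_muscle = 16 * 0.32 / 0.07
Numerator = 5.1200
F_muscle = 73.1429


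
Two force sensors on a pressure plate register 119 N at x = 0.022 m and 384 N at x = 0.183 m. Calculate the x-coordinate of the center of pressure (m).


COP_x = (F1*x1 + F2*x2) / (F1 + F2)
COP_x = (119*0.022 + 384*0.183) / (119 + 384)
Numerator = 72.8900
Denominator = 503
COP_x = 0.1449


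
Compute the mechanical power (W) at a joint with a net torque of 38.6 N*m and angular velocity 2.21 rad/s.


P = M * omega
P = 38.6 * 2.21
P = 85.3060


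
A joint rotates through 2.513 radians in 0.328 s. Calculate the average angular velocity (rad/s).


omega = delta_theta / delta_t
omega = 2.513 / 0.328
omega = 7.6616


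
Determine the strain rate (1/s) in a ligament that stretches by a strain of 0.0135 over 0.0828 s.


strain_rate = delta_strain / delta_t
strain_rate = 0.0135 / 0.0828
strain_rate = 0.1630


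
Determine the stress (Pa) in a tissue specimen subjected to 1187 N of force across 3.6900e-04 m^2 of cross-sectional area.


stress = F / A
stress = 1187 / 3.6900e-04
stress = 3.2168e+06


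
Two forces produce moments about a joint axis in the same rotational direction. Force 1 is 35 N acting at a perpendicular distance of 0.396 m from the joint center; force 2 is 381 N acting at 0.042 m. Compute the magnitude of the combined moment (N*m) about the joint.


M = F1 * d1 + F2 * d2
M = 35 * 0.396 + 381 * 0.042
M = 13.8600 + 16.0020
M = 29.8620


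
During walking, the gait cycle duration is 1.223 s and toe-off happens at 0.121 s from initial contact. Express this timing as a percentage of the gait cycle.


pct = (event_time / cycle_time) * 100
pct = (0.121 / 1.223) * 100
ratio = 0.0989
pct = 9.8937


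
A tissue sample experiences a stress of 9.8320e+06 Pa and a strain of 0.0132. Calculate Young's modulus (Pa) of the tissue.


E = stress / strain
E = 9.8320e+06 / 0.0132
E = 7.4485e+08


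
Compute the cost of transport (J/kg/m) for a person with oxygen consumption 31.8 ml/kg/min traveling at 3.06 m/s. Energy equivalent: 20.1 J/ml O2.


Power per kg = VO2 * 20.1 / 60
Power per kg = 31.8 * 20.1 / 60 = 10.6530 W/kg
Cost = power_per_kg / speed
Cost = 10.6530 / 3.06
Cost = 3.4814


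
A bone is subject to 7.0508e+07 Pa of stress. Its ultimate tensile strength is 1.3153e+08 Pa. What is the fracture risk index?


FRI = applied / ultimate
FRI = 7.0508e+07 / 1.3153e+08
FRI = 0.5361


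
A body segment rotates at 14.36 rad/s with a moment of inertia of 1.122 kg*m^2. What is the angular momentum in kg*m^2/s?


L = I * omega
L = 1.122 * 14.36
L = 16.1119


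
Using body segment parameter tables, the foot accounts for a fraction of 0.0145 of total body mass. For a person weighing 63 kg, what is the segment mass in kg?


m_segment = body_mass * fraction
m_segment = 63 * 0.0145
m_segment = 0.9135


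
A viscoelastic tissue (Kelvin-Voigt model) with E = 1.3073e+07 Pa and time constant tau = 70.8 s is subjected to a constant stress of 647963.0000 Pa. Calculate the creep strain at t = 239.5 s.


epsilon(t) = (sigma/E) * (1 - exp(-t/tau))
sigma/E = 647963.0000 / 1.3073e+07 = 0.0496
exp(-t/tau) = exp(-239.5 / 70.8) = 0.0340
epsilon = 0.0496 * (1 - 0.0340)
epsilon = 0.0479


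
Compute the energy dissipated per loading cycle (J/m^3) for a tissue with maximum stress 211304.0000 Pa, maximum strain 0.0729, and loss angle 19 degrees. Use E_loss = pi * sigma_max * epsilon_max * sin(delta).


E_loss = pi * sigma_max * epsilon_max * sin(delta)
delta = 19 deg = 0.3316 rad
sin(delta) = 0.3256
E_loss = pi * 211304.0000 * 0.0729 * 0.3256
E_loss = 15755.3131


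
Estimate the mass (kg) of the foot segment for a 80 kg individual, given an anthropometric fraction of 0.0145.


m_segment = body_mass * fraction
m_segment = 80 * 0.0145
m_segment = 1.1600


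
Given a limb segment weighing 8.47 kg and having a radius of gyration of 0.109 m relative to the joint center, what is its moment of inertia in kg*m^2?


I = m * k^2
I = 8.47 * 0.109^2
k^2 = 0.0119
I = 0.1006


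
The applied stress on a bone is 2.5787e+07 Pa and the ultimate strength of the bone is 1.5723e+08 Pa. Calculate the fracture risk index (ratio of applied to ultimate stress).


FRI = applied / ultimate
FRI = 2.5787e+07 / 1.5723e+08
FRI = 0.1640


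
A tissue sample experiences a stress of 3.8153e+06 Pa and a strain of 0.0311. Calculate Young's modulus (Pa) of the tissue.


E = stress / strain
E = 3.8153e+06 / 0.0311
E = 1.2268e+08


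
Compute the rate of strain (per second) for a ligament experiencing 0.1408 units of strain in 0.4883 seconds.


strain_rate = delta_strain / delta_t
strain_rate = 0.1408 / 0.4883
strain_rate = 0.2883


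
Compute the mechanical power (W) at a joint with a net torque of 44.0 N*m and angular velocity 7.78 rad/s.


P = M * omega
P = 44.0 * 7.78
P = 342.3200


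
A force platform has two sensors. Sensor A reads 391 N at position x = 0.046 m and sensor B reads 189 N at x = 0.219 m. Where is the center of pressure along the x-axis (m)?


COP_x = (F1*x1 + F2*x2) / (F1 + F2)
COP_x = (391*0.046 + 189*0.219) / (391 + 189)
Numerator = 59.3770
Denominator = 580
COP_x = 0.1024


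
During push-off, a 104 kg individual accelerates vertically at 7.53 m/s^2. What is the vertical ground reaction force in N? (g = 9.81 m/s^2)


GRF = m * (g + a)
GRF = 104 * (9.81 + 7.53)
GRF = 104 * 17.3400
GRF = 1803.3600


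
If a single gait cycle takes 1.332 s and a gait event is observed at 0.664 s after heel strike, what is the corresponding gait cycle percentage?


pct = (event_time / cycle_time) * 100
pct = (0.664 / 1.332) * 100
ratio = 0.4985
pct = 49.8498


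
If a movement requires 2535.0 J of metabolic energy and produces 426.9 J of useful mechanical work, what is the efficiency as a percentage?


eta = (W_mech / E_meta) * 100
eta = (426.9 / 2535.0) * 100
ratio = 0.1684
eta = 16.8402


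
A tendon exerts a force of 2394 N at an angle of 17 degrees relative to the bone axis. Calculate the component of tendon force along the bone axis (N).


F_eff = F_tendon * cos(theta)
theta = 17 deg = 0.2967 rad
cos(theta) = 0.9563
F_eff = 2394 * 0.9563
F_eff = 2289.3936


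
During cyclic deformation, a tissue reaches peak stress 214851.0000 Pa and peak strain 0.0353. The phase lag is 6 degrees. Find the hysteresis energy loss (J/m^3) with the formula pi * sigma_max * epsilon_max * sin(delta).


E_loss = pi * sigma_max * epsilon_max * sin(delta)
delta = 6 deg = 0.1047 rad
sin(delta) = 0.1045
E_loss = pi * 214851.0000 * 0.0353 * 0.1045
E_loss = 2490.5572


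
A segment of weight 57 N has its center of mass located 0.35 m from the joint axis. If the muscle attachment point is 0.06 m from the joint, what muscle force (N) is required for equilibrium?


F_muscle = W * d_load / d_muscle
F_muscle = 57 * 0.35 / 0.06
Numerator = 19.9500
F_muscle = 332.5000


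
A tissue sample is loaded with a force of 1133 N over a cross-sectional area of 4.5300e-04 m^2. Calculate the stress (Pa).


stress = F / A
stress = 1133 / 4.5300e-04
stress = 2.5011e+06


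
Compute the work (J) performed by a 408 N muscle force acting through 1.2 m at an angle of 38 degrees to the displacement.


W = F * d * cos(theta)
theta = 38 deg = 0.6632 rad
cos(theta) = 0.7880
W = 408 * 1.2 * 0.7880
W = 385.8101


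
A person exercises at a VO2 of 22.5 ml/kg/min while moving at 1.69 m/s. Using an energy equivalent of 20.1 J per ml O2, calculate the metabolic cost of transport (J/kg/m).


Power per kg = VO2 * 20.1 / 60
Power per kg = 22.5 * 20.1 / 60 = 7.5375 W/kg
Cost = power_per_kg / speed
Cost = 7.5375 / 1.69
Cost = 4.4601


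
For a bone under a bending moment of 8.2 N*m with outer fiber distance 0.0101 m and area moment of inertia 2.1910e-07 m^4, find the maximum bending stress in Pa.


sigma = M * c / I
sigma = 8.2 * 0.0101 / 2.1910e-07
M * c = 0.0828
sigma = 378000.9128


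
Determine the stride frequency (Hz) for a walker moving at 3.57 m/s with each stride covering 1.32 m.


f = v / stride_length
f = 3.57 / 1.32
f = 2.7045


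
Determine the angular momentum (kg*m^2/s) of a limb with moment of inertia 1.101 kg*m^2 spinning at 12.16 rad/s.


L = I * omega
L = 1.101 * 12.16
L = 13.3882


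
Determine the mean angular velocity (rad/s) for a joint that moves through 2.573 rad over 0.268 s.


omega = delta_theta / delta_t
omega = 2.573 / 0.268
omega = 9.6007


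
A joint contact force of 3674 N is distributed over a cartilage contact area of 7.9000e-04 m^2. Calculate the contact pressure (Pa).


P = F / A
P = 3674 / 7.9000e-04
P = 4.6506e+06


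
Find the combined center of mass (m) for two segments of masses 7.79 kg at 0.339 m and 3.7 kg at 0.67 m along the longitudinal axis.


COM = (m1*x1 + m2*x2) / (m1 + m2)
COM = (7.79*0.339 + 3.7*0.67) / (7.79 + 3.7)
Numerator = 5.1198
Denominator = 11.4900
COM = 0.4456


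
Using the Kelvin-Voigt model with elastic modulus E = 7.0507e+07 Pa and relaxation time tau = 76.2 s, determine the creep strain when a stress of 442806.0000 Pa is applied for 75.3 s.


epsilon(t) = (sigma/E) * (1 - exp(-t/tau))
sigma/E = 442806.0000 / 7.0507e+07 = 0.0063
exp(-t/tau) = exp(-75.3 / 76.2) = 0.3723
epsilon = 0.0063 * (1 - 0.3723)
epsilon = 0.0039


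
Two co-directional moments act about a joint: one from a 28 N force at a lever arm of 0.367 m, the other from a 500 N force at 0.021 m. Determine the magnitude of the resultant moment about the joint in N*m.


M = F1 * d1 + F2 * d2
M = 28 * 0.367 + 500 * 0.021
M = 10.2760 + 10.5000
M = 20.7760


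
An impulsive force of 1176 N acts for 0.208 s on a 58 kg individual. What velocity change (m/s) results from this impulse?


J = F * dt = 1176 * 0.208 = 244.6080 N*s
delta_v = J / m
delta_v = 244.6080 / 58
delta_v = 4.2174


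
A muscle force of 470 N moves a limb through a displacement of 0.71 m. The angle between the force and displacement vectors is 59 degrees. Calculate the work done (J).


W = F * d * cos(theta)
theta = 59 deg = 1.0297 rad
cos(theta) = 0.5150
W = 470 * 0.71 * 0.5150
W = 171.8682


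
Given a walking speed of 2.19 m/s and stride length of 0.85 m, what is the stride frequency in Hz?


f = v / stride_length
f = 2.19 / 0.85
f = 2.5765


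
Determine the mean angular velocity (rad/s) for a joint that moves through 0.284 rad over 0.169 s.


omega = delta_theta / delta_t
omega = 0.284 / 0.169
omega = 1.6805


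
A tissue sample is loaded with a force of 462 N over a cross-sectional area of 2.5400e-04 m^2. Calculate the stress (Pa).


stress = F / A
stress = 462 / 2.5400e-04
stress = 1.8189e+06


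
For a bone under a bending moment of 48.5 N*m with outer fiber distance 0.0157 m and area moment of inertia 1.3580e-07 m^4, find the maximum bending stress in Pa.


sigma = M * c / I
sigma = 48.5 * 0.0157 / 1.3580e-07
M * c = 0.7614
sigma = 5.6071e+06


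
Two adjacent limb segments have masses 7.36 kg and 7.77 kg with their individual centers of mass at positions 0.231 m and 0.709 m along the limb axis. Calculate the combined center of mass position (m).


COM = (m1*x1 + m2*x2) / (m1 + m2)
COM = (7.36*0.231 + 7.77*0.709) / (7.36 + 7.77)
Numerator = 7.2091
Denominator = 15.1300
COM = 0.4765


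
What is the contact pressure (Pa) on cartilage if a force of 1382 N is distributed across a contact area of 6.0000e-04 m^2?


P = F / A
P = 1382 / 6.0000e-04
P = 2.3033e+06


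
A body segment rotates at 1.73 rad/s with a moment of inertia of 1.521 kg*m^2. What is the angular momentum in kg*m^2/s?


L = I * omega
L = 1.521 * 1.73
L = 2.6313


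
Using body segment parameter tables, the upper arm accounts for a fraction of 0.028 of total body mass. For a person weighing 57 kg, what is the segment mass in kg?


m_segment = body_mass * fraction
m_segment = 57 * 0.028
m_segment = 1.5960


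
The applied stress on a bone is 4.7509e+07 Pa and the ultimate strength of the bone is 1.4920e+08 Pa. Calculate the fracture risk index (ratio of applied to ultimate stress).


FRI = applied / ultimate
FRI = 4.7509e+07 / 1.4920e+08
FRI = 0.3184


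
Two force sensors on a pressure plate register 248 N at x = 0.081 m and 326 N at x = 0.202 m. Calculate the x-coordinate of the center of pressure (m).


COP_x = (F1*x1 + F2*x2) / (F1 + F2)
COP_x = (248*0.081 + 326*0.202) / (248 + 326)
Numerator = 85.9400
Denominator = 574
COP_x = 0.1497


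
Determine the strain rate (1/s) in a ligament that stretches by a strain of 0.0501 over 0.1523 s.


strain_rate = delta_strain / delta_t
strain_rate = 0.0501 / 0.1523
strain_rate = 0.3290


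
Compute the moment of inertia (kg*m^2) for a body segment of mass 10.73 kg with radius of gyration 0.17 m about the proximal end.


I = m * k^2
I = 10.73 * 0.17^2
k^2 = 0.0289
I = 0.3101


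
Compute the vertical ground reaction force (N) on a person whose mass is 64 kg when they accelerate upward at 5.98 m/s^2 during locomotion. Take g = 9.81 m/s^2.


GRF = m * (g + a)
GRF = 64 * (9.81 + 5.98)
GRF = 64 * 15.7900
GRF = 1010.5600


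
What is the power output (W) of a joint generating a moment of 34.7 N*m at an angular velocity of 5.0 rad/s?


P = M * omega
P = 34.7 * 5.0
P = 173.5000


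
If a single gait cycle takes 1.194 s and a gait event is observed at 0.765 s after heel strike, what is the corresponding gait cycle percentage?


pct = (event_time / cycle_time) * 100
pct = (0.765 / 1.194) * 100
ratio = 0.6407
pct = 64.0704


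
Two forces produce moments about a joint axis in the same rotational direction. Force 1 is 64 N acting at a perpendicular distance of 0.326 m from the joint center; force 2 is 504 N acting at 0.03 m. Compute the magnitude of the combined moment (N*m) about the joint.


M = F1 * d1 + F2 * d2
M = 64 * 0.326 + 504 * 0.03
M = 20.8640 + 15.1200
M = 35.9840


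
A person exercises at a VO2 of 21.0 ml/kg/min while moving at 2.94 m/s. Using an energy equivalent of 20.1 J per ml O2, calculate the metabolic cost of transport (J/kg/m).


Power per kg = VO2 * 20.1 / 60
Power per kg = 21.0 * 20.1 / 60 = 7.0350 W/kg
Cost = power_per_kg / speed
Cost = 7.0350 / 2.94
Cost = 2.3929


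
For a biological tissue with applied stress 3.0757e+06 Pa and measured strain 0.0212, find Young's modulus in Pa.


E = stress / strain
E = 3.0757e+06 / 0.0212
E = 1.4508e+08


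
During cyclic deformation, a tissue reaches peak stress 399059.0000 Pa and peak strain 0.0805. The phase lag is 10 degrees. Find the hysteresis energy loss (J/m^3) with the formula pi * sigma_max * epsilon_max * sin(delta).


E_loss = pi * sigma_max * epsilon_max * sin(delta)
delta = 10 deg = 0.1745 rad
sin(delta) = 0.1736
E_loss = pi * 399059.0000 * 0.0805 * 0.1736
E_loss = 17524.8009


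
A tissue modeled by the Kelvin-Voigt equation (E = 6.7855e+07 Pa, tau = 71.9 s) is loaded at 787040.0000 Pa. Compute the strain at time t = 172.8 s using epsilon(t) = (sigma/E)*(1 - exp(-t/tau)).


epsilon(t) = (sigma/E) * (1 - exp(-t/tau))
sigma/E = 787040.0000 / 6.7855e+07 = 0.0116
exp(-t/tau) = exp(-172.8 / 71.9) = 0.0904
epsilon = 0.0116 * (1 - 0.0904)
epsilon = 0.0106


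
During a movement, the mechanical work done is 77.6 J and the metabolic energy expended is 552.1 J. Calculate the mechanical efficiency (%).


eta = (W_mech / E_meta) * 100
eta = (77.6 / 552.1) * 100
ratio = 0.1406
eta = 14.0554


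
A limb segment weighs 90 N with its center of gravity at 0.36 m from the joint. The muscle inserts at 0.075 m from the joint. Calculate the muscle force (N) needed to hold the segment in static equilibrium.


F_muscle = W * d_load / d_muscle
F_muscle = 90 * 0.36 / 0.075
Numerator = 32.4000
F_muscle = 432.0000


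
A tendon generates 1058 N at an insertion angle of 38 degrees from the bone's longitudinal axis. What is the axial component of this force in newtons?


F_eff = F_tendon * cos(theta)
theta = 38 deg = 0.6632 rad
cos(theta) = 0.7880
F_eff = 1058 * 0.7880
F_eff = 833.7154


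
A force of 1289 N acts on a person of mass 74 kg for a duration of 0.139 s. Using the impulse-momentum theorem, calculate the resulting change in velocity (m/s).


J = F * dt = 1289 * 0.139 = 179.1710 N*s
delta_v = J / m
delta_v = 179.1710 / 74
delta_v = 2.4212


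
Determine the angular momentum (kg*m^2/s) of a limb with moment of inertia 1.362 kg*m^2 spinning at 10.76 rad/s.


L = I * omega
L = 1.362 * 10.76
L = 14.6551


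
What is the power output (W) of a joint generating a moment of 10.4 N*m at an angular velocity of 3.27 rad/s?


P = M * omega
P = 10.4 * 3.27
P = 34.0080


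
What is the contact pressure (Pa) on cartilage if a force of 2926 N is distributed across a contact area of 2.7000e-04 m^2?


P = F / A
P = 2926 / 2.7000e-04
P = 1.0837e+07


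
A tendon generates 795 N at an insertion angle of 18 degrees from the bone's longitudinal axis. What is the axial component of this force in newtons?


F_eff = F_tendon * cos(theta)
theta = 18 deg = 0.3142 rad
cos(theta) = 0.9511
F_eff = 795 * 0.9511
F_eff = 756.0899


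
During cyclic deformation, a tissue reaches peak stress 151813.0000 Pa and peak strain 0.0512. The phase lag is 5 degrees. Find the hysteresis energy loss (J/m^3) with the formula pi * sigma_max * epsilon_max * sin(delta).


E_loss = pi * sigma_max * epsilon_max * sin(delta)
delta = 5 deg = 0.0873 rad
sin(delta) = 0.0872
E_loss = pi * 151813.0000 * 0.0512 * 0.0872
E_loss = 2128.2606


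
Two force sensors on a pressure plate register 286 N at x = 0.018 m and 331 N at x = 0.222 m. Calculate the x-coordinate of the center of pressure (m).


COP_x = (F1*x1 + F2*x2) / (F1 + F2)
COP_x = (286*0.018 + 331*0.222) / (286 + 331)
Numerator = 78.6300
Denominator = 617
COP_x = 0.1274


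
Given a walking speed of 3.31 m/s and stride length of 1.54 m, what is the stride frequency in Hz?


f = v / stride_length
f = 3.31 / 1.54
f = 2.1494


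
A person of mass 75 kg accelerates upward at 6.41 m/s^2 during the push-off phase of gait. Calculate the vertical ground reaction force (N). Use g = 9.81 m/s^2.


GRF = m * (g + a)
GRF = 75 * (9.81 + 6.41)
GRF = 75 * 16.2200
GRF = 1216.5000


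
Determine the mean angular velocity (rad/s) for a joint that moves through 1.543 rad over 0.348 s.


omega = delta_theta / delta_t
omega = 1.543 / 0.348
omega = 4.4339


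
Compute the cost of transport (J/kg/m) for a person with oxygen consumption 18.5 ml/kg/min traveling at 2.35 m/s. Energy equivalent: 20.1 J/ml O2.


Power per kg = VO2 * 20.1 / 60
Power per kg = 18.5 * 20.1 / 60 = 6.1975 W/kg
Cost = power_per_kg / speed
Cost = 6.1975 / 2.35
Cost = 2.6372


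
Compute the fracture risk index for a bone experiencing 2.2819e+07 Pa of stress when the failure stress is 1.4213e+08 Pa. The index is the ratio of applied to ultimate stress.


FRI = applied / ultimate
FRI = 2.2819e+07 / 1.4213e+08
FRI = 0.1606


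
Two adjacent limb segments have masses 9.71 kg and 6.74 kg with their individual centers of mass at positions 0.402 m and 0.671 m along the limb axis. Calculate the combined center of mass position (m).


COM = (m1*x1 + m2*x2) / (m1 + m2)
COM = (9.71*0.402 + 6.74*0.671) / (9.71 + 6.74)
Numerator = 8.4260
Denominator = 16.4500
COM = 0.5122


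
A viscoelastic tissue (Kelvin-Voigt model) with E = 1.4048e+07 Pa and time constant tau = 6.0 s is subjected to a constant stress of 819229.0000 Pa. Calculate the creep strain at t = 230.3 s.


epsilon(t) = (sigma/E) * (1 - exp(-t/tau))
sigma/E = 819229.0000 / 1.4048e+07 = 0.0583
exp(-t/tau) = exp(-230.3 / 6.0) = 2.1396e-17
epsilon = 0.0583 * (1 - 2.1396e-17)
epsilon = 0.0583


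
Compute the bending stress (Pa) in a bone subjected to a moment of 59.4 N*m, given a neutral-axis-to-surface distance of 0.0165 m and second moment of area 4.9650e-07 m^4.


sigma = M * c / I
sigma = 59.4 * 0.0165 / 4.9650e-07
M * c = 0.9801
sigma = 1.9740e+06


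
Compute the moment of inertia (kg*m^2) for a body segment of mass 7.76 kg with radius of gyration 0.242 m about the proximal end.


I = m * k^2
I = 7.76 * 0.242^2
k^2 = 0.0586
I = 0.4545


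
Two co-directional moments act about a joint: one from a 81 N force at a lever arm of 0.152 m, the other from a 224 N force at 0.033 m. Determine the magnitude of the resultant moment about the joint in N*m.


M = F1 * d1 + F2 * d2
M = 81 * 0.152 + 224 * 0.033
M = 12.3120 + 7.3920
M = 19.7040


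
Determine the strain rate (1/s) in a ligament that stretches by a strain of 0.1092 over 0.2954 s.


strain_rate = delta_strain / delta_t
strain_rate = 0.1092 / 0.2954
strain_rate = 0.3697


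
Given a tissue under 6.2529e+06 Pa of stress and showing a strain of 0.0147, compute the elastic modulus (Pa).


E = stress / strain
E = 6.2529e+06 / 0.0147
E = 4.2537e+08


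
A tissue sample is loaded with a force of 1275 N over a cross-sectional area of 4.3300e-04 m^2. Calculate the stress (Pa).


stress = F / A
stress = 1275 / 4.3300e-04
stress = 2.9446e+06


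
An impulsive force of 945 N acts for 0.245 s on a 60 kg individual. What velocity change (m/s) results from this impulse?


J = F * dt = 945 * 0.245 = 231.5250 N*s
delta_v = J / m
delta_v = 231.5250 / 60
delta_v = 3.8588


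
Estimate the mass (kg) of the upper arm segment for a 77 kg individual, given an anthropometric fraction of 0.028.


m_segment = body_mass * fraction
m_segment = 77 * 0.028
m_segment = 2.1560


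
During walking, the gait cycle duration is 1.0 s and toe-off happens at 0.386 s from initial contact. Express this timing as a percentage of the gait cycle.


pct = (event_time / cycle_time) * 100
pct = (0.386 / 1.0) * 100
ratio = 0.3860
pct = 38.6000


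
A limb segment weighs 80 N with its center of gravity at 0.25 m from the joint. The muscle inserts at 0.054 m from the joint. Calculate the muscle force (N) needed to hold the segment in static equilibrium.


F_muscle = W * d_load / d_muscle
F_muscle = 80 * 0.25 / 0.054
Numerator = 20.0000
F_muscle = 370.3704


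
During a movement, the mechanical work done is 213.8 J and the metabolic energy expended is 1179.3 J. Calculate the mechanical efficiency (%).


eta = (W_mech / E_meta) * 100
eta = (213.8 / 1179.3) * 100
ratio = 0.1813
eta = 18.1294


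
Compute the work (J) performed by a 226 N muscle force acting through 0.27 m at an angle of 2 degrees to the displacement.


W = F * d * cos(theta)
theta = 2 deg = 0.0349 rad
cos(theta) = 0.9994
W = 226 * 0.27 * 0.9994
W = 60.9828


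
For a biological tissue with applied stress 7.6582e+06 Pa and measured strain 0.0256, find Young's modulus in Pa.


E = stress / strain
E = 7.6582e+06 / 0.0256
E = 2.9915e+08


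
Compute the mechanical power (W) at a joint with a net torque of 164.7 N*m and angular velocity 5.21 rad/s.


P = M * omega
P = 164.7 * 5.21
P = 858.0870


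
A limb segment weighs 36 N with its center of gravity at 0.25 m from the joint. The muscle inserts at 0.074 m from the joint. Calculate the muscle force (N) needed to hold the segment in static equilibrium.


F_muscle = W * d_load / d_muscle
F_muscle = 36 * 0.25 / 0.074
Numerator = 9.0000
F_muscle = 121.6216


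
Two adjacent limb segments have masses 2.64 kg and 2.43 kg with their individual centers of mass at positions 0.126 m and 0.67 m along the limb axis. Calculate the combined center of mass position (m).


COM = (m1*x1 + m2*x2) / (m1 + m2)
COM = (2.64*0.126 + 2.43*0.67) / (2.64 + 2.43)
Numerator = 1.9607
Denominator = 5.0700
COM = 0.3867


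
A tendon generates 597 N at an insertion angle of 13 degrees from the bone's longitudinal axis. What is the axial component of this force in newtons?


F_eff = F_tendon * cos(theta)
theta = 13 deg = 0.2269 rad
cos(theta) = 0.9744
F_eff = 597 * 0.9744
F_eff = 581.6989


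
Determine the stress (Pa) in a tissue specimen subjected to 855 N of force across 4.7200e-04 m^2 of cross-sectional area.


stress = F / A
stress = 855 / 4.7200e-04
stress = 1.8114e+06


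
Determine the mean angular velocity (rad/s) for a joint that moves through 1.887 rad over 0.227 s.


omega = delta_theta / delta_t
omega = 1.887 / 0.227
omega = 8.3128


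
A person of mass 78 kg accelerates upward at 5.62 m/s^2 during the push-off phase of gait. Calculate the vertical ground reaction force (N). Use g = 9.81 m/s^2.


GRF = m * (g + a)
GRF = 78 * (9.81 + 5.62)
GRF = 78 * 15.4300
GRF = 1203.5400


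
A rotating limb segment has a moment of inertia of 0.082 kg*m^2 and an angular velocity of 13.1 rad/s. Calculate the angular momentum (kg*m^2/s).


L = I * omega
L = 0.082 * 13.1
L = 1.0742


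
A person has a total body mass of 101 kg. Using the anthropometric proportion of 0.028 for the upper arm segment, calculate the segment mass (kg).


m_segment = body_mass * fraction
m_segment = 101 * 0.028
m_segment = 2.8280


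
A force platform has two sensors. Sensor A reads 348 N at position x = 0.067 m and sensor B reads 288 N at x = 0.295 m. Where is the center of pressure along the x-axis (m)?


COP_x = (F1*x1 + F2*x2) / (F1 + F2)
COP_x = (348*0.067 + 288*0.295) / (348 + 288)
Numerator = 108.2760
Denominator = 636
COP_x = 0.1702


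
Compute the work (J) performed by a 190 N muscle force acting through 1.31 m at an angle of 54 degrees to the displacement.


W = F * d * cos(theta)
theta = 54 deg = 0.9425 rad
cos(theta) = 0.5878
W = 190 * 1.31 * 0.5878
W = 146.2997


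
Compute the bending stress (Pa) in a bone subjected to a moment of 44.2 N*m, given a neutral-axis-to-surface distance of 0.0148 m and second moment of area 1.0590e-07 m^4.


sigma = M * c / I
sigma = 44.2 * 0.0148 / 1.0590e-07
M * c = 0.6542
sigma = 6.1771e+06


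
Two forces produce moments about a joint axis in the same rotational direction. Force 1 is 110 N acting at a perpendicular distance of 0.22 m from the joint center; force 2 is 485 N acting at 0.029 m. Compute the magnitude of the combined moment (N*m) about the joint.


M = F1 * d1 + F2 * d2
M = 110 * 0.22 + 485 * 0.029
M = 24.2000 + 14.0650
M = 38.2650


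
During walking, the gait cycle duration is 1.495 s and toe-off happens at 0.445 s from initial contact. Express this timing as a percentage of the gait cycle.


pct = (event_time / cycle_time) * 100
pct = (0.445 / 1.495) * 100
ratio = 0.2977
pct = 29.7659


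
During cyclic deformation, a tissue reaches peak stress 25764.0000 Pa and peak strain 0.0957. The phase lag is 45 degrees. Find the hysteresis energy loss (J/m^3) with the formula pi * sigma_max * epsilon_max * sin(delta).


E_loss = pi * sigma_max * epsilon_max * sin(delta)
delta = 45 deg = 0.7854 rad
sin(delta) = 0.7071
E_loss = pi * 25764.0000 * 0.0957 * 0.7071
E_loss = 5477.2190


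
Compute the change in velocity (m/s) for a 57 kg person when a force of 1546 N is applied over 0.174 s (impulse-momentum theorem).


J = F * dt = 1546 * 0.174 = 269.0040 N*s
delta_v = J / m
delta_v = 269.0040 / 57
delta_v = 4.7194


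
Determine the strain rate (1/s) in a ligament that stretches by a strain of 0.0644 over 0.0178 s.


strain_rate = delta_strain / delta_t
strain_rate = 0.0644 / 0.0178
strain_rate = 3.6180


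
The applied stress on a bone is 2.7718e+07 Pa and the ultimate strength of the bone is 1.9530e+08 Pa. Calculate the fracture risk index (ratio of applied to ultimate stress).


FRI = applied / ultimate
FRI = 2.7718e+07 / 1.9530e+08
FRI = 0.1419


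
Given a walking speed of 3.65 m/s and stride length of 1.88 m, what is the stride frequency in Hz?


f = v / stride_length
f = 3.65 / 1.88
f = 1.9415


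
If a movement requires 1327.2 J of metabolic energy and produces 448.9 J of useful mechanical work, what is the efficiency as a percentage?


eta = (W_mech / E_meta) * 100
eta = (448.9 / 1327.2) * 100
ratio = 0.3382
eta = 33.8231


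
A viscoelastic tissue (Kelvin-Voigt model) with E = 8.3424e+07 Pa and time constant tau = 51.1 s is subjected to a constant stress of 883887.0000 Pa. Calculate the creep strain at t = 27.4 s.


epsilon(t) = (sigma/E) * (1 - exp(-t/tau))
sigma/E = 883887.0000 / 8.3424e+07 = 0.0106
exp(-t/tau) = exp(-27.4 / 51.1) = 0.5850
epsilon = 0.0106 * (1 - 0.5850)
epsilon = 0.0044


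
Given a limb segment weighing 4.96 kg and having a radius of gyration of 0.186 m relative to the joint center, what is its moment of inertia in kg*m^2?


I = m * k^2
I = 4.96 * 0.186^2
k^2 = 0.0346
I = 0.1716


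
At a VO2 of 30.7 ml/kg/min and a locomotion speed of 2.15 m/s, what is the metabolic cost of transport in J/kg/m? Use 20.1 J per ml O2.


Power per kg = VO2 * 20.1 / 60
Power per kg = 30.7 * 20.1 / 60 = 10.2845 W/kg
Cost = power_per_kg / speed
Cost = 10.2845 / 2.15
Cost = 4.7835


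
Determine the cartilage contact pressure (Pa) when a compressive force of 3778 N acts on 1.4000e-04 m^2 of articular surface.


P = F / A
P = 3778 / 1.4000e-04
P = 2.6986e+07


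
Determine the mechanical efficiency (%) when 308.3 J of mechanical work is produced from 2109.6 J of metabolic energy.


eta = (W_mech / E_meta) * 100
eta = (308.3 / 2109.6) * 100
ratio = 0.1461
eta = 14.6141


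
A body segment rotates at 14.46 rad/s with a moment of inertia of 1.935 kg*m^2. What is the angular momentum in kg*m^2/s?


L = I * omega
L = 1.935 * 14.46
L = 27.9801


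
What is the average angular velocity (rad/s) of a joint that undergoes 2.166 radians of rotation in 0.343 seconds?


omega = delta_theta / delta_t
omega = 2.166 / 0.343
omega = 6.3149


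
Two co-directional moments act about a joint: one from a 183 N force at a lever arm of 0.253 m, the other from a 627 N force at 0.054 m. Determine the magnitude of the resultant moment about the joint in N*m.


M = F1 * d1 + F2 * d2
M = 183 * 0.253 + 627 * 0.054
M = 46.2990 + 33.8580
M = 80.1570


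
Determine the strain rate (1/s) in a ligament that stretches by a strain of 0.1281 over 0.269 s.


strain_rate = delta_strain / delta_t
strain_rate = 0.1281 / 0.269
strain_rate = 0.4762


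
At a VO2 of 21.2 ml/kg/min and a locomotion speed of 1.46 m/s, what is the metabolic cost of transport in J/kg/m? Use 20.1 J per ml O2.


Power per kg = VO2 * 20.1 / 60
Power per kg = 21.2 * 20.1 / 60 = 7.1020 W/kg
Cost = power_per_kg / speed
Cost = 7.1020 / 1.46
Cost = 4.8644


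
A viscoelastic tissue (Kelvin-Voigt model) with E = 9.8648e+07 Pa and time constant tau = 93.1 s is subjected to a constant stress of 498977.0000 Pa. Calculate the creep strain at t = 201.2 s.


epsilon(t) = (sigma/E) * (1 - exp(-t/tau))
sigma/E = 498977.0000 / 9.8648e+07 = 0.0051
exp(-t/tau) = exp(-201.2 / 93.1) = 0.1152
epsilon = 0.0051 * (1 - 0.1152)
epsilon = 0.0045


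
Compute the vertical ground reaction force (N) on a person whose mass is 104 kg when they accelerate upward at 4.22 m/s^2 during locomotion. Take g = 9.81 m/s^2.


GRF = m * (g + a)
GRF = 104 * (9.81 + 4.22)
GRF = 104 * 14.0300
GRF = 1459.1200
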